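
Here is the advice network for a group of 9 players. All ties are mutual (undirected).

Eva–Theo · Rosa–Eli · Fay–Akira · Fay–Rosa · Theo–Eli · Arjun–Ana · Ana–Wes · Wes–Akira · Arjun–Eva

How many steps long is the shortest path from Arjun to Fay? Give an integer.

One shortest route is Arjun – Ana – Wes – Akira – Fay, which uses 4 edges, and at distance 3 from Arjun we only reach {Akira, Eli}, which does not include Fay. So d(Arjun,Fay) = 4.

4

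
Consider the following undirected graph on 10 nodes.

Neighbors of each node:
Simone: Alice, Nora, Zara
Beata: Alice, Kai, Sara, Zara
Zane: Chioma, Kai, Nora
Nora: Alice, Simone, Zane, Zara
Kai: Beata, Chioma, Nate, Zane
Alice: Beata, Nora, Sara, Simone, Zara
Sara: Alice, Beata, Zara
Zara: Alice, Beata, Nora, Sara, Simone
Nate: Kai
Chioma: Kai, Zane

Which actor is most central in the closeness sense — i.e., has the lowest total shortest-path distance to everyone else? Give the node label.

Farness (sum of distances to all others) for each node — Alice:15, Beata:14, Chioma:20, Kai:15, Nate:23, Nora:15, Sara:18, Simone:19, Zane:16, Zara:15.
The smallest farness is 14, for Beata, so Beata has the highest closeness.

Beata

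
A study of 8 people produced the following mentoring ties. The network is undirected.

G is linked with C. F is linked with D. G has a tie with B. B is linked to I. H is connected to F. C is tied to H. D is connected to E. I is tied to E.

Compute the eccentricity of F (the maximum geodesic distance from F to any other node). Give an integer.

4

Distances from F: B:4, C:2, D:1, E:2, G:3, H:1, I:3.
The largest is 4 (to B), so the eccentricity of F is 4.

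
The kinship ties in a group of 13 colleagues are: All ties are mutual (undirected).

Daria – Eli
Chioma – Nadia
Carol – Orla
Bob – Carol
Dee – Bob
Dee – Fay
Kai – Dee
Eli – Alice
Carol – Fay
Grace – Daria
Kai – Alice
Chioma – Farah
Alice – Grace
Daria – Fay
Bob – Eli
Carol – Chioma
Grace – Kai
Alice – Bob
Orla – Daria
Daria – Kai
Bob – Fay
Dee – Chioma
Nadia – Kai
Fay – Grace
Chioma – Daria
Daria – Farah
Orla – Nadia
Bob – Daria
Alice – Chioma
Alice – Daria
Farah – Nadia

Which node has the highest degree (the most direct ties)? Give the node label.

Daria

Degrees — Alice:6, Bob:6, Carol:4, Chioma:6, Daria:9, Dee:4, Eli:3, Farah:3, Fay:5, Grace:4, Kai:5, Nadia:4, Orla:3.
The maximum is 9, attained only by Daria.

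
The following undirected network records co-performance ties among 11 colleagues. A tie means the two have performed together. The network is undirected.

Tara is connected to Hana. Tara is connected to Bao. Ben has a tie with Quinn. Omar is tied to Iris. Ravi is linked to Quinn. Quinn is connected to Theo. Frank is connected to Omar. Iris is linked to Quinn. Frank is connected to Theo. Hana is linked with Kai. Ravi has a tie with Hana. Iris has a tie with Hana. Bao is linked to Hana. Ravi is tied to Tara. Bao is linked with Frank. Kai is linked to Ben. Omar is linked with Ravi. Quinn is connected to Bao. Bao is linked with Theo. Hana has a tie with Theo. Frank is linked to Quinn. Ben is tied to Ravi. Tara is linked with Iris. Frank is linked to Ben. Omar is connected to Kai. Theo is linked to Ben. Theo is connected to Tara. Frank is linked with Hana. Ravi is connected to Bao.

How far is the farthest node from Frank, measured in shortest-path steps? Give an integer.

Distances from Frank: Bao:1, Ben:1, Hana:1, Iris:2, Kai:2, Omar:1, Quinn:1, Ravi:2, Tara:2, Theo:1.
The largest is 2 (to Ravi, Iris, Kai, and Tara), so the eccentricity of Frank is 2.

2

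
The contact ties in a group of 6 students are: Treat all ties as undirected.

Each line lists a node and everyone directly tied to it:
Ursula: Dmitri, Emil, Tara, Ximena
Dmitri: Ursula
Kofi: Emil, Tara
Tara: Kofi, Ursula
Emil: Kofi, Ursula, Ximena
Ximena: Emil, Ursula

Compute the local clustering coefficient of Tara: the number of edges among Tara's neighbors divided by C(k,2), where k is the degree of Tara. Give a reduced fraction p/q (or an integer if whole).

Tara's neighbors: Kofi and Ursula (k = 2).
Possible neighbor pairs: C(2,2) = 1. Edges among them: none → e = 0.
Clustering(Tara) = 0/1.

0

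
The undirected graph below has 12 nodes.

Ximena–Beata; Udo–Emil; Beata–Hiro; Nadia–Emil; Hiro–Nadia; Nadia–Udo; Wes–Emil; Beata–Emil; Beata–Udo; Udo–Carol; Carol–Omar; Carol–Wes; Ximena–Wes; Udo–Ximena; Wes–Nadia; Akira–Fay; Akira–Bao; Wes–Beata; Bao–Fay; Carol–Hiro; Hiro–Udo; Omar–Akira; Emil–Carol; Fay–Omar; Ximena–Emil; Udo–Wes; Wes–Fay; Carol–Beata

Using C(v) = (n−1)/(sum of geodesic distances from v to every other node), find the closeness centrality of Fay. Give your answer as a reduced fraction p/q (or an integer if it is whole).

Distances from Fay: Akira:1, Bao:1, Beata:2, Carol:2, Emil:2, Hiro:3, Nadia:2, Omar:1, Udo:2, Wes:1, Ximena:2. Sum = 19.
n = 12, so closeness = 11/19.

11/19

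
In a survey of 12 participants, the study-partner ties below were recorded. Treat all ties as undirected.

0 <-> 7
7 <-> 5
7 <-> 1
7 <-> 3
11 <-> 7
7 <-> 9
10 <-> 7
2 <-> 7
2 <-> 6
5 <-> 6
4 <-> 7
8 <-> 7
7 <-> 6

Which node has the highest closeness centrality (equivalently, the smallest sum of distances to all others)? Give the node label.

Farness (sum of distances to all others) for each node — 0:21, 1:21, 2:20, 3:21, 4:21, 5:20, 6:19, 7:11, 8:21, 9:21, 10:21, 11:21.
The smallest farness is 11, for 7, so 7 has the highest closeness.

7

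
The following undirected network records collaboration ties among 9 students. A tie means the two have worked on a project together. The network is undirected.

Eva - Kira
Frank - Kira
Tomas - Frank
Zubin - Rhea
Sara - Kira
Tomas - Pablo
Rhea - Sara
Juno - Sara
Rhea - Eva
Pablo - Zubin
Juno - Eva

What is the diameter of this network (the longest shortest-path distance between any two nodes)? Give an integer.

4

Eccentricity of each node (its greatest distance to any other): Eva:3, Frank:3, Juno:4, Kira:3, Pablo:4, Rhea:3, Sara:3, Tomas:4, Zubin:3.
The maximum eccentricity is 4, realized for instance by the pair Juno–Pablo via Juno – Sara – Rhea – Zubin – Pablo. So the diameter is 4.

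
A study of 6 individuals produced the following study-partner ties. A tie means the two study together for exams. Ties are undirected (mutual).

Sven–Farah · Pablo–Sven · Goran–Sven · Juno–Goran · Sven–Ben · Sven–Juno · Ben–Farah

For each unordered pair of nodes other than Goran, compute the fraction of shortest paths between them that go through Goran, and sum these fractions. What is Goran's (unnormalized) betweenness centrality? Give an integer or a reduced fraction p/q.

No shortest path between any pair of other nodes passes through Goran.
Summing the contributions gives betweenness(Goran) = 0.

0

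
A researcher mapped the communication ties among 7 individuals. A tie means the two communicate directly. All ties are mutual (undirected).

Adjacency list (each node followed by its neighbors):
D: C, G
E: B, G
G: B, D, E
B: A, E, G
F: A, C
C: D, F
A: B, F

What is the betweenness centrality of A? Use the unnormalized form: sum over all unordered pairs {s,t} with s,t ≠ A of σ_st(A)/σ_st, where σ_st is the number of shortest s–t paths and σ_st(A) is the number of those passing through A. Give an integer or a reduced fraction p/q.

Pairs whose geodesics pass through A — F–G: 1/2; F–E: 1; F–B: 1; C–B: 1/2.
All other pairs contribute 0.
Summing the contributions gives betweenness(A) = 3.

3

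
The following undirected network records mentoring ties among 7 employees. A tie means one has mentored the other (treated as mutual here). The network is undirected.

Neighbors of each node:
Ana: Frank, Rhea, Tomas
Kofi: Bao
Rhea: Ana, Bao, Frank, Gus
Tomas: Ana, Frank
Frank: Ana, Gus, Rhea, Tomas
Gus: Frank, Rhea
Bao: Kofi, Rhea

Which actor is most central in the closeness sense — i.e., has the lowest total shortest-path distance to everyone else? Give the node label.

Rhea

Farness (sum of distances to all others) for each node — Ana:10, Bao:11, Frank:9, Gus:11, Kofi:16, Rhea:8, Tomas:13.
The smallest farness is 8, for Rhea, so Rhea has the highest closeness.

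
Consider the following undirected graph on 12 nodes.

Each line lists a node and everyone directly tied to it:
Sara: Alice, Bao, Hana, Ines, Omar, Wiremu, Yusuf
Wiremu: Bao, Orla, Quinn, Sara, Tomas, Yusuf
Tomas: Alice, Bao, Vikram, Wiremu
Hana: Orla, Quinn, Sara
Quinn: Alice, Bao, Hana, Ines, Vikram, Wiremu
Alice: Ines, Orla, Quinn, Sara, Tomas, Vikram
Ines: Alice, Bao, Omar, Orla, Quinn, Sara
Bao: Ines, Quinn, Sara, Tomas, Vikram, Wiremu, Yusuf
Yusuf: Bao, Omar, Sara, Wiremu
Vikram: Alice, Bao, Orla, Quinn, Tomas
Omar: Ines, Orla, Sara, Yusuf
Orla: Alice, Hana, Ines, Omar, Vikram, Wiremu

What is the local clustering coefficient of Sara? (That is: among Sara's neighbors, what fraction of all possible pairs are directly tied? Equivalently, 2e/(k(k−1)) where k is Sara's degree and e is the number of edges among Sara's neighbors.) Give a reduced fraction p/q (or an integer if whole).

1/3

Sara's neighbors: Alice, Bao, Hana, Ines, Omar, Wiremu, and Yusuf (k = 7).
Possible neighbor pairs: C(7,2) = 21. Edges among them: Alice–Ines, Bao–Ines, Bao–Wiremu, Bao–Yusuf, Ines–Omar, Omar–Yusuf, Wiremu–Yusuf → e = 7.
Clustering(Sara) = 7/21 = 1/3.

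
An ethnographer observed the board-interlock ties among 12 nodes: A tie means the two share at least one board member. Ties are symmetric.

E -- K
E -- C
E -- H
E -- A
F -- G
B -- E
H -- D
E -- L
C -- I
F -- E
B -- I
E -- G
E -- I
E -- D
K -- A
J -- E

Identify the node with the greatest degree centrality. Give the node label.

E

Degrees — A:2, B:2, C:2, D:2, E:11, F:2, G:2, H:2, I:3, J:1, K:2, L:1.
The maximum is 11, attained only by E.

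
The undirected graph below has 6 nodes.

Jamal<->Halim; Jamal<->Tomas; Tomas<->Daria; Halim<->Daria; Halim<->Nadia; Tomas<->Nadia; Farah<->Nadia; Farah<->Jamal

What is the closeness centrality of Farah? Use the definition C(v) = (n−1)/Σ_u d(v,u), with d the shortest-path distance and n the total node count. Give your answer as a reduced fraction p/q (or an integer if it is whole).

Distances from Farah: Daria:3, Halim:2, Jamal:1, Nadia:1, Tomas:2. Sum = 9.
n = 6, so closeness = 5/9.

5/9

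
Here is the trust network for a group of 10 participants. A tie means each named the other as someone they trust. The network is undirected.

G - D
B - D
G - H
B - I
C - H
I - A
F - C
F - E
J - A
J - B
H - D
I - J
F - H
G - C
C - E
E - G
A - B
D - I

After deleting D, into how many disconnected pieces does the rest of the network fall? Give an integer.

2

Without D, the remaining ties split the others into: {C, E, F, G, H}; {A, B, I, J}.
That's 2 separate components.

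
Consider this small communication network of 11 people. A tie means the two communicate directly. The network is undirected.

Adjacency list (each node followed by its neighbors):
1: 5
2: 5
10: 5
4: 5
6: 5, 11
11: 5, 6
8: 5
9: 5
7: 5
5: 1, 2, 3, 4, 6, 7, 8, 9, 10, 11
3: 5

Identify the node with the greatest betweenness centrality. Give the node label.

Unnormalized betweenness of each node: 1:0, 2:0, 3:0, 4:0, 5:44, 6:0, 7:0, 8:0, 9:0, 10:0, 11:0.
5 has the largest value, 44, making it the main broker — the node through which the most shortest paths run.

5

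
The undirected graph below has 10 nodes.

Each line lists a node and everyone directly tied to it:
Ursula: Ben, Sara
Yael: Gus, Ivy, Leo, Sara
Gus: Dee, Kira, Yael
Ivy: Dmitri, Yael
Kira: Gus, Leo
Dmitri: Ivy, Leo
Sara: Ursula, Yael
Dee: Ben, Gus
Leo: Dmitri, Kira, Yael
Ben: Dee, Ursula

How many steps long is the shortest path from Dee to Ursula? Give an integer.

2

One shortest route is Dee – Ben – Ursula, which uses 2 edges, and Dee and Ursula are not directly tied, so nothing shorter exists. So d(Dee,Ursula) = 2.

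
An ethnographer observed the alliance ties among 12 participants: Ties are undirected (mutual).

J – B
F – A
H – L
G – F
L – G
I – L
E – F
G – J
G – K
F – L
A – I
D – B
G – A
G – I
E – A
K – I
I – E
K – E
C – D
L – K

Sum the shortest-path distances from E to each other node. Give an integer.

Distances from E: A:1, B:4, C:6, D:5, F:1, G:2, H:3, I:1, J:3, K:1, L:2.
Sum = 1 + 4 + 6 + 5 + 1 + 2 + 3 + 1 + 3 + 1 + 2 = 29.

29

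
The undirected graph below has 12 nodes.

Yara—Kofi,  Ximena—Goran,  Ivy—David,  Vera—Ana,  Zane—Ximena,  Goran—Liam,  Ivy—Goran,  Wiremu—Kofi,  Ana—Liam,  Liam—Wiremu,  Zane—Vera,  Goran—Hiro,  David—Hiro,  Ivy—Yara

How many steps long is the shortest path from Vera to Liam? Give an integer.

One shortest route is Vera – Ana – Liam, which uses 2 edges, and Vera and Liam are not directly tied, so nothing shorter exists. So d(Vera,Liam) = 2.

2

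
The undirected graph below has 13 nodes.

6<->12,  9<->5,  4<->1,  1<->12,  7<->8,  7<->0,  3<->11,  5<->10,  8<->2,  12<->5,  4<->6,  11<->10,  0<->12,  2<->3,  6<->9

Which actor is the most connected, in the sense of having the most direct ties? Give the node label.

12

Degrees — 0:2, 1:2, 2:2, 3:2, 4:2, 5:3, 6:3, 7:2, 8:2, 9:2, 10:2, 11:2, 12:4.
The maximum is 4, attained only by 12.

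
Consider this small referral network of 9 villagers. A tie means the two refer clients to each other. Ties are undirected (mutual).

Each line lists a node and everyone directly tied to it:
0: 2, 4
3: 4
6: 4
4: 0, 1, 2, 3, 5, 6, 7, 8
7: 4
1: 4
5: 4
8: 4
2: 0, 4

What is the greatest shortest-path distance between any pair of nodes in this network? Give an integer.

Eccentricity of each node (its greatest distance to any other): 0:2, 1:2, 2:2, 3:2, 4:1, 5:2, 6:2, 7:2, 8:2.
The maximum eccentricity is 2, realized for instance by the pair 5–1 via 5 – 4 – 1. So the diameter is 2.

2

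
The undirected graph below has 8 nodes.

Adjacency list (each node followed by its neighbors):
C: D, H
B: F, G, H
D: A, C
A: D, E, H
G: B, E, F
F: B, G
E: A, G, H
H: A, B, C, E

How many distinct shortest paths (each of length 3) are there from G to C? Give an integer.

2

The shortest distance is 3. The length-3 paths are: G–E–H–C; G–B–H–C.
That gives 2 distinct shortest paths.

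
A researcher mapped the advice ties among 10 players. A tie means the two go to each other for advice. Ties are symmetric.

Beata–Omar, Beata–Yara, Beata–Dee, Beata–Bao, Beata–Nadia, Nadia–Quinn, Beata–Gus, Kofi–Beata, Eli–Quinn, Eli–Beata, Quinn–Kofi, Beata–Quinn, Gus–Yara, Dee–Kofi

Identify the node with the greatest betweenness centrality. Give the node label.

Beata

Unnormalized betweenness of each node: Bao:0, Beata:29, Dee:0, Eli:0, Gus:0, Kofi:1/2, Nadia:0, Omar:0, Quinn:3/2, Yara:0.
Beata has the largest value, 29, making it the main broker — the node through which the most shortest paths run.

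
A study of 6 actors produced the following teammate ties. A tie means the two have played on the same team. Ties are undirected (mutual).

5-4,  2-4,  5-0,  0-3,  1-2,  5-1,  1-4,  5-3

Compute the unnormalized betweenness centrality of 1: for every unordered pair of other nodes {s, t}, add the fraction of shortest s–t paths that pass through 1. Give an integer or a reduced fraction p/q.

Pairs whose geodesics pass through 1 — 3–2: 1/2; 0–2: 1/2; 2–5: 1/2.
All other pairs contribute 0.
Summing the contributions gives betweenness(1) = 3/2.

3/2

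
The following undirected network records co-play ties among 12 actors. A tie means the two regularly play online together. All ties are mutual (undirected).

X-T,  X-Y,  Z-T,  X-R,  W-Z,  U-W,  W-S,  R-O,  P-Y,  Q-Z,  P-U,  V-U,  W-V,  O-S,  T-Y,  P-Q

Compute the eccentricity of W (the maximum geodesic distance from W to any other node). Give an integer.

Distances from W: O:2, P:2, Q:2, R:3, S:1, T:2, U:1, V:1, X:3, Y:3, Z:1.
The largest is 3 (to Y, X, and R), so the eccentricity of W is 3.

3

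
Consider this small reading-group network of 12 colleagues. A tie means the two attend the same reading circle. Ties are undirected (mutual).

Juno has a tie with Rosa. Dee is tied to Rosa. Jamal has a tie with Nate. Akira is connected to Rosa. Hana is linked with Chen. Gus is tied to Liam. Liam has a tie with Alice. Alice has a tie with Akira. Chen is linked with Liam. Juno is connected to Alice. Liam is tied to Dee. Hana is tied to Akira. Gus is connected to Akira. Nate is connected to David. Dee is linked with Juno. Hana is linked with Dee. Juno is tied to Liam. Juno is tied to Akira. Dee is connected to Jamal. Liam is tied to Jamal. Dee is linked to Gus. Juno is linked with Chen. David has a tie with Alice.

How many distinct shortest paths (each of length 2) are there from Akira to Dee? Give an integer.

4

The shortest distance is 2. The length-2 paths are: Akira–Juno–Dee; Akira–Rosa–Dee; Akira–Gus–Dee; Akira–Hana–Dee.
That gives 4 distinct shortest paths.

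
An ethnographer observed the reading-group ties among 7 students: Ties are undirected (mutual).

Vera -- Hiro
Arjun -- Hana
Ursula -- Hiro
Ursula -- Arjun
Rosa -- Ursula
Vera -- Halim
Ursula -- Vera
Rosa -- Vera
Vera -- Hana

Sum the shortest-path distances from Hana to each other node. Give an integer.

Distances from Hana: Arjun:1, Halim:2, Hiro:2, Rosa:2, Ursula:2, Vera:1.
Sum = 1 + 2 + 2 + 2 + 2 + 1 = 10.

10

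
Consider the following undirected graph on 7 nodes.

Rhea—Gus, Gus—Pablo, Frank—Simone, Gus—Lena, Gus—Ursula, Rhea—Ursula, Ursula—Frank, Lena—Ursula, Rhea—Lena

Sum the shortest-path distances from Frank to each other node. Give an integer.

11

Distances from Frank: Gus:2, Lena:2, Pablo:3, Rhea:2, Simone:1, Ursula:1.
Sum = 2 + 2 + 3 + 2 + 1 + 1 = 11.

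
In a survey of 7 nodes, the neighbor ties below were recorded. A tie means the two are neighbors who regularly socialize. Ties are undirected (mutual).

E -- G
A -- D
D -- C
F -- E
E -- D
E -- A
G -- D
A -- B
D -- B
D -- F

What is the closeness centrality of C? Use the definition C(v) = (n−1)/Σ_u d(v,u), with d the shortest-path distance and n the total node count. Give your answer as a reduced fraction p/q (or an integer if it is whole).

Distances from C: A:2, B:2, D:1, E:2, F:2, G:2. Sum = 11.
n = 7, so closeness = 6/11.

6/11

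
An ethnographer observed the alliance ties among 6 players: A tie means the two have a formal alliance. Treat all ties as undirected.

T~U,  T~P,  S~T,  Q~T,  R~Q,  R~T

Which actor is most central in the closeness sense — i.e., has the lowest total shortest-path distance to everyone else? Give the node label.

T

Farness (sum of distances to all others) for each node — P:9, Q:8, R:8, S:9, T:5, U:9.
The smallest farness is 5, for T, so T has the highest closeness.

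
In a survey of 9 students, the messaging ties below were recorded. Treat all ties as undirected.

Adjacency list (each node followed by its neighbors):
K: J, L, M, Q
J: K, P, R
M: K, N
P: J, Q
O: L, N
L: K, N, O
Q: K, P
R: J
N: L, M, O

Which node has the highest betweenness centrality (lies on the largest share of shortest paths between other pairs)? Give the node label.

Unnormalized betweenness of each node: J:19/2, K:35/2, L:15/2, M:5/2, N:3/2, O:0, P:1, Q:5/2, R:0.
K has the largest value, 35/2, making it the main broker — the node through which the most shortest paths run.

K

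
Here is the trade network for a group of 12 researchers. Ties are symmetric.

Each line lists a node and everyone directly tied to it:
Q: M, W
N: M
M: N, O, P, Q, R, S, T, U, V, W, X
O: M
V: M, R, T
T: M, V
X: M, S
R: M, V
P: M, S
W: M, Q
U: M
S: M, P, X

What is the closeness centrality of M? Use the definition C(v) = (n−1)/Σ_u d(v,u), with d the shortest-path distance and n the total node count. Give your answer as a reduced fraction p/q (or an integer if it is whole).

Distances from M: N:1, O:1, P:1, Q:1, R:1, S:1, T:1, U:1, V:1, W:1, X:1. Sum = 11.
n = 12, so closeness = 11/11 = 1.

1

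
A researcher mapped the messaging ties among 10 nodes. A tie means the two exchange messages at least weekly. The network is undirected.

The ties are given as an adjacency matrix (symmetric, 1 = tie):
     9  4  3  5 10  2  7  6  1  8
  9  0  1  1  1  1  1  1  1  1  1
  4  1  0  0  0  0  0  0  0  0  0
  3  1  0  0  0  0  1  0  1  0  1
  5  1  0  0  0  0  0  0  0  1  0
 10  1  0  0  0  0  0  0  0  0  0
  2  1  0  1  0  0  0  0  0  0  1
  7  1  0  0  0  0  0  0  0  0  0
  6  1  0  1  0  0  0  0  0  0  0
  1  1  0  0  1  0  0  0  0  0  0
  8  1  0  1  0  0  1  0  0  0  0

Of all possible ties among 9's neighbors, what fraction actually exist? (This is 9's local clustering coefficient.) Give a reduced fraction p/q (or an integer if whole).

9's neighbors: 1, 2, 3, 4, 5, 6, 7, 8, and 10 (k = 9).
Possible neighbor pairs: C(9,2) = 36. Edges among them: 1–5, 2–3, 2–8, 3–6, 3–8 → e = 5.
Clustering(9) = 5/36.

5/36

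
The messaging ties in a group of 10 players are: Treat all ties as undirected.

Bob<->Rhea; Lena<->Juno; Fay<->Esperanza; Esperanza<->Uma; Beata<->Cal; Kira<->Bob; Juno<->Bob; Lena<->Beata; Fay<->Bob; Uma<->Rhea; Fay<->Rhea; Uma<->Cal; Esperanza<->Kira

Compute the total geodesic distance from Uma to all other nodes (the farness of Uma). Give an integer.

Distances from Uma: Beata:2, Bob:2, Cal:1, Esperanza:1, Fay:2, Juno:3, Kira:2, Lena:3, Rhea:1.
Sum = 2 + 2 + 1 + 1 + 2 + 3 + 2 + 3 + 1 = 17.

17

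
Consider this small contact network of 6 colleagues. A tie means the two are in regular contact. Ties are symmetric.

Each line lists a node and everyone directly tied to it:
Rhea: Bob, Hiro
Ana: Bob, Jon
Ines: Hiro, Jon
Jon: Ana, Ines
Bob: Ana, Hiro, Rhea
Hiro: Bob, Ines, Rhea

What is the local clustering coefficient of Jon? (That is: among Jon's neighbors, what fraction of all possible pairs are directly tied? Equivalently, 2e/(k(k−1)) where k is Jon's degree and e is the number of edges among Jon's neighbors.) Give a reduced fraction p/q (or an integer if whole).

Jon's neighbors: Ana and Ines (k = 2).
Possible neighbor pairs: C(2,2) = 1. Edges among them: none → e = 0.
Clustering(Jon) = 0/1.

0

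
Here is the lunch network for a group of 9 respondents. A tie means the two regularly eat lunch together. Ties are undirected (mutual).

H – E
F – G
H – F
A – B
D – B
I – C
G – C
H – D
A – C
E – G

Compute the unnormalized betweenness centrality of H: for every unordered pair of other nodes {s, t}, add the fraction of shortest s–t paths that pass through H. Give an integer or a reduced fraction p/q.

Pairs whose geodesics pass through H — D–E: 1; D–G: 2/2; D–F: 1; B–E: 1; B–F: 1; E–F: 1/2.
All other pairs contribute 0.
Summing the contributions gives betweenness(H) = 11/2.

11/2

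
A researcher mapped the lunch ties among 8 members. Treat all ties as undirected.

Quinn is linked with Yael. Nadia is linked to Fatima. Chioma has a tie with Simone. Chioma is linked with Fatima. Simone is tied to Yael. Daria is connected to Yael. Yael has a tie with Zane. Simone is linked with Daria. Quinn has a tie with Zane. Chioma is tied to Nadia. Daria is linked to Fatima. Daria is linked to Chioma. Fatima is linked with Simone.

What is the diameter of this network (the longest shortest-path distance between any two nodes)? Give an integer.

4

Eccentricity of each node (its greatest distance to any other): Chioma:3, Daria:2, Fatima:3, Nadia:4, Quinn:4, Simone:2, Yael:3, Zane:4.
The maximum eccentricity is 4, realized for instance by the pair Nadia–Quinn via Nadia – Chioma – Daria – Yael – Quinn. So the diameter is 4.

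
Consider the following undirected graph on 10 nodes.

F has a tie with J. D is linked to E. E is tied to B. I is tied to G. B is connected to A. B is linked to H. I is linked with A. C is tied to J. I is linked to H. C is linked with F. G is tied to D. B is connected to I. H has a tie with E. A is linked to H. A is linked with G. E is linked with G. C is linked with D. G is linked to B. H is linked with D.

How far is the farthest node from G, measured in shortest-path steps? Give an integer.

Distances from G: A:1, B:1, C:2, D:1, E:1, F:3, H:2, I:1, J:3.
The largest is 3 (to F and J), so the eccentricity of G is 3.

3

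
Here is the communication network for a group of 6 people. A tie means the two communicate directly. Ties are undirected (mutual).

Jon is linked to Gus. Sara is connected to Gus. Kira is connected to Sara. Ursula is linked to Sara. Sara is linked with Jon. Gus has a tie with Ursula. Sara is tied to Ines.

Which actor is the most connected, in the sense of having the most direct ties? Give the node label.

Degrees — Gus:3, Ines:1, Jon:2, Kira:1, Sara:5, Ursula:2.
The maximum is 5, attained only by Sara.

Sara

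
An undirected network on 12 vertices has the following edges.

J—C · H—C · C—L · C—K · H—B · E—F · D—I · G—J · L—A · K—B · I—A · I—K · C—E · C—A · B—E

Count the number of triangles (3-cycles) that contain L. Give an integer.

1

L's neighbors: A and C.
Neighbor pairs that are themselves tied: L–A–C. Each forms one triangle with L, for 1 in total.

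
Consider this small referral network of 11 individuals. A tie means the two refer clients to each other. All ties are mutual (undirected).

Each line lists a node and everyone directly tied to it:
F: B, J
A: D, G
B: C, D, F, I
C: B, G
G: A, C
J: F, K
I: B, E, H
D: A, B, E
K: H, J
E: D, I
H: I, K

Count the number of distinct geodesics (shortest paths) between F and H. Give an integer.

2

The shortest distance is 3. The length-3 paths are: F–J–K–H; F–B–I–H.
That gives 2 distinct shortest paths.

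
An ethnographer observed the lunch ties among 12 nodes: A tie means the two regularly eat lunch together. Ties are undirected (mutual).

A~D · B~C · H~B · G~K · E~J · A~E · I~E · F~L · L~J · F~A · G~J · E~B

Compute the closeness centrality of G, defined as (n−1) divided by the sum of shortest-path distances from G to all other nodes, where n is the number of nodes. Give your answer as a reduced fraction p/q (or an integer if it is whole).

Distances from G: A:3, B:3, C:4, D:4, E:2, F:3, H:4, I:3, J:1, K:1, L:2. Sum = 30.
n = 12, so closeness = 11/30.

11/30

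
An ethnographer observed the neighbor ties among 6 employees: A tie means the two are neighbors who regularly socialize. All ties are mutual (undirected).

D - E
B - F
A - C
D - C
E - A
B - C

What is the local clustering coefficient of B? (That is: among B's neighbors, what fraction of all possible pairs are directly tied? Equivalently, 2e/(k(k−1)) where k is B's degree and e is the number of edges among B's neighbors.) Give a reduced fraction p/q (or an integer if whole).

B's neighbors: C and F (k = 2).
Possible neighbor pairs: C(2,2) = 1. Edges among them: none → e = 0.
Clustering(B) = 0/1.

0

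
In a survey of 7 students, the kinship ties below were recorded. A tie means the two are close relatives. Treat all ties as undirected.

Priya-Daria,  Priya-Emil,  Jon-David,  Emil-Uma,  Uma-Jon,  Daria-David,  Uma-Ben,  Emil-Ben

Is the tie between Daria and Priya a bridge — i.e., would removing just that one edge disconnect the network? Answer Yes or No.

No

Even without that edge, Daria still reaches Priya via Daria – David – Jon – Uma – Emil – Priya, so the network stays connected. Not a bridge.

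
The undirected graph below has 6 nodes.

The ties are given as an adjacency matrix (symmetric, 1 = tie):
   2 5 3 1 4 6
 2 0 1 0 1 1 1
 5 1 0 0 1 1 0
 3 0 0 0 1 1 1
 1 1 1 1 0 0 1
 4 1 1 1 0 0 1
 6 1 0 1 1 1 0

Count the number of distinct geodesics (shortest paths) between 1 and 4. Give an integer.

The shortest distance is 2. The length-2 paths are: 1–2–4; 1–5–4; 1–3–4; 1–6–4.
That gives 4 distinct shortest paths.

4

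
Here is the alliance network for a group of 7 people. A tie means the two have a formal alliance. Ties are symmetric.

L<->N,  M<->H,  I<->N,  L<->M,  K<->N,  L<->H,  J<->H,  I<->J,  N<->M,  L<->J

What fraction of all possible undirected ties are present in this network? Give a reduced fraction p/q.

10/21

There are 10 edges and 7 nodes, so the maximum possible is C(7,2) = 21.
Density = 10/21.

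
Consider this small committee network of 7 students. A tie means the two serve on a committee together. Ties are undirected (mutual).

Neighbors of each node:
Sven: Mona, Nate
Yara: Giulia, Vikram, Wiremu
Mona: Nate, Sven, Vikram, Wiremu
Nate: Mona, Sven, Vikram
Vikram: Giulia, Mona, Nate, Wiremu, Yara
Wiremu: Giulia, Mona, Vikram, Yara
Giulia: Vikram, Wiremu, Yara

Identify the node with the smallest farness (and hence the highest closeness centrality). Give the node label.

Farness (sum of distances to all others) for each node — Giulia:10, Mona:8, Nate:9, Sven:12, Vikram:7, Wiremu:8, Yara:10.
The smallest farness is 7, for Vikram, so Vikram has the highest closeness.

Vikram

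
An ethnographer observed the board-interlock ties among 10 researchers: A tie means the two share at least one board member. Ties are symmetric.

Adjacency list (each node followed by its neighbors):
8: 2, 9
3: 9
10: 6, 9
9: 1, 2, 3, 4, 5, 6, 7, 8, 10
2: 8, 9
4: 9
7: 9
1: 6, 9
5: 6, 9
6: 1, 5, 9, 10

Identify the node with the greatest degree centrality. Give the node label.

9

Degrees — 1:2, 2:2, 3:1, 4:1, 5:2, 6:4, 7:1, 8:2, 9:9, 10:2.
The maximum is 9, attained only by 9.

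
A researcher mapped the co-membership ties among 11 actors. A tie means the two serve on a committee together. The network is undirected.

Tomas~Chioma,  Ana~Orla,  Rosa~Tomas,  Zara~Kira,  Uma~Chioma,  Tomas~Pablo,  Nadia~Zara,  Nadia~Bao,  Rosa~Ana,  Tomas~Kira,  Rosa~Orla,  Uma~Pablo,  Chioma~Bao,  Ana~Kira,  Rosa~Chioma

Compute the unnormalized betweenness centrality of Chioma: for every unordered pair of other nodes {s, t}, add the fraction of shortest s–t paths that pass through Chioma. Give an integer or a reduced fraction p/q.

Pairs whose geodesics pass through Chioma — Uma–Tomas: 1/2; Uma–Rosa: 1; Uma–Orla: 1; Uma–Ana: 1; Uma–Kira: 1/2; Uma–Zara: 2/3; Uma–Nadia: 1; Uma–Bao: 1; Pablo–Nadia: 2/3; Pablo–Bao: 2/2; Tomas–Nadia: 1/2; Tomas–Bao: 1; Rosa–Nadia: 1; Rosa–Bao: 1 … (+4 more pairs).
All other pairs contribute 0.
Summing the contributions gives betweenness(Chioma) = 89/6.

89/6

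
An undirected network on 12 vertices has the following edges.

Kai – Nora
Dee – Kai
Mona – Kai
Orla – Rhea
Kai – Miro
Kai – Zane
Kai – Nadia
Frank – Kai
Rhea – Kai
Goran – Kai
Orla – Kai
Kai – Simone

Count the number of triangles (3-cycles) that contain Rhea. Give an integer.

1

Rhea's neighbors: Kai and Orla.
Neighbor pairs that are themselves tied: Rhea–Kai–Orla. Each forms one triangle with Rhea, for 1 in total.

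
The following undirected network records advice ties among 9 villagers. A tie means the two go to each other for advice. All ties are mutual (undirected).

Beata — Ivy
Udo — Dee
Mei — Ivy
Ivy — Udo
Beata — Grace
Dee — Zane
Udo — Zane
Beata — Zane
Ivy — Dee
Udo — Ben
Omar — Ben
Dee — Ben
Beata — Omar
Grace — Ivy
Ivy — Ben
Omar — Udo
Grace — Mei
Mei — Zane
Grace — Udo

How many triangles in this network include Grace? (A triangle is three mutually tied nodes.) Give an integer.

3

Grace's neighbors: Beata, Ivy, Mei, and Udo.
Neighbor pairs that are themselves tied: Grace–Beata–Ivy; Grace–Ivy–Mei; Grace–Ivy–Udo. Each forms one triangle with Grace, for 3 in total.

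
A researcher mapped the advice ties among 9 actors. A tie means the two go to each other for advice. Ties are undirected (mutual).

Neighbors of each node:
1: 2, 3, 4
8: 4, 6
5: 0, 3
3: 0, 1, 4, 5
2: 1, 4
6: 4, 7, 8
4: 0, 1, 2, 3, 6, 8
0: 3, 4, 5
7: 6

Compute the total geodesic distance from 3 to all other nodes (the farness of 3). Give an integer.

Distances from 3: 0:1, 1:1, 2:2, 4:1, 5:1, 6:2, 7:3, 8:2.
Sum = 1 + 1 + 2 + 1 + 1 + 2 + 3 + 2 = 13.

13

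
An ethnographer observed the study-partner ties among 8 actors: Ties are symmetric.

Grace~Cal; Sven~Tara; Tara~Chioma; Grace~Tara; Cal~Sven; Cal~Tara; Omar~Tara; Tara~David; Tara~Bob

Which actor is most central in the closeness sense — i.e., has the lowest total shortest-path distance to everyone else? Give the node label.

Tara

Farness (sum of distances to all others) for each node — Bob:13, Cal:11, Chioma:13, David:13, Grace:12, Omar:13, Sven:12, Tara:7.
The smallest farness is 7, for Tara, so Tara has the highest closeness.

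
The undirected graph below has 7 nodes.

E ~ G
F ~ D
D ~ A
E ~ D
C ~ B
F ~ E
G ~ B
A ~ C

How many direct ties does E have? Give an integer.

3

E is directly tied to D, F, and G. That is 3 neighbors, so the degree of E is 3.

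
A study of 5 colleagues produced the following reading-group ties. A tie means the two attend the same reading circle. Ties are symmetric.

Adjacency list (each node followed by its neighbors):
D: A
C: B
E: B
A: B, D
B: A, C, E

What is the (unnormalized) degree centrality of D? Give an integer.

1

D is directly tied to A. That is 1 neighbor, so the degree of D is 1.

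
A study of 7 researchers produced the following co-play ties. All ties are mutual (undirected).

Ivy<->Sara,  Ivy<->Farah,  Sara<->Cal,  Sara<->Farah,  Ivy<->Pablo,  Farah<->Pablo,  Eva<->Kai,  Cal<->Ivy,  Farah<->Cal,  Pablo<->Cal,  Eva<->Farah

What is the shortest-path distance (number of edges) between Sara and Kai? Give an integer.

3

One shortest route is Sara – Farah – Eva – Kai, which uses 3 edges, and at distance 2 from Sara we only reach {Eva, Pablo}, which does not include Kai. So d(Sara,Kai) = 3.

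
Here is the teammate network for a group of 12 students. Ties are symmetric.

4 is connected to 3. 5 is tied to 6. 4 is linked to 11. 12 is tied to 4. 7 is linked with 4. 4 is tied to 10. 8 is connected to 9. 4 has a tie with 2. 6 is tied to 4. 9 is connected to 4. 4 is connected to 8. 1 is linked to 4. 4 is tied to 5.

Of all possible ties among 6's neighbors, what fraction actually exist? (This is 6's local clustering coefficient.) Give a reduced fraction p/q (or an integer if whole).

1

6's neighbors: 4 and 5 (k = 2).
Possible neighbor pairs: C(2,2) = 1. Edges among them: 4–5 → e = 1.
Clustering(6) = 1/1.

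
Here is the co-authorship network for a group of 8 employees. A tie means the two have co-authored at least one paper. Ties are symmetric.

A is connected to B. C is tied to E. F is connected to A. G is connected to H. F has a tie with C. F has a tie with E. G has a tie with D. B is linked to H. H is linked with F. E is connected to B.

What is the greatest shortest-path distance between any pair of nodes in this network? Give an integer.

Eccentricity of each node (its greatest distance to any other): A:4, B:3, C:4, D:4, E:4, F:3, G:3, H:2.
The maximum eccentricity is 4, realized for instance by the pair E–D via E – F – H – G – D. So the diameter is 4.

4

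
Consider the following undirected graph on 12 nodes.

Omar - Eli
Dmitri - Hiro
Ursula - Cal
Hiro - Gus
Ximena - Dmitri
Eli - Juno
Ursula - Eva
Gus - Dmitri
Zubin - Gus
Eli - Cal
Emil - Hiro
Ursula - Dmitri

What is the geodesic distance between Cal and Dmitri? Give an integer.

2

One shortest route is Cal – Ursula – Dmitri, which uses 2 edges, and Cal and Dmitri are not directly tied, so nothing shorter exists. So d(Cal,Dmitri) = 2.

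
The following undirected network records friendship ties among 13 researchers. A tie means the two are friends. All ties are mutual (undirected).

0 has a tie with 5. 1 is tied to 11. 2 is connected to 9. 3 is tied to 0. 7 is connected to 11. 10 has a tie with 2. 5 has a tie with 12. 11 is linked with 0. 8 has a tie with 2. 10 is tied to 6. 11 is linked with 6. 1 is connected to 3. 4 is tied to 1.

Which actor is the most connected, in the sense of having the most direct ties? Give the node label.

11

Degrees — 0:3, 1:3, 2:3, 3:2, 4:1, 5:2, 6:2, 7:1, 8:1, 9:1, 10:2, 11:4, 12:1.
The maximum is 4, attained only by 11.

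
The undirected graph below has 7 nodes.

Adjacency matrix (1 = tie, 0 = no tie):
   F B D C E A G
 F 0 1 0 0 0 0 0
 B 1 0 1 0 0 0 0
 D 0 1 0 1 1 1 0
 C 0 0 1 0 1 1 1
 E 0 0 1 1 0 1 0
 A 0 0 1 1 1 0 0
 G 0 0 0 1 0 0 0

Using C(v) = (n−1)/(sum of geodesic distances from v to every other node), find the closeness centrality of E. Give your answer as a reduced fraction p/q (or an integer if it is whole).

3/5

Distances from E: A:1, B:2, C:1, D:1, F:3, G:2. Sum = 10.
n = 7, so closeness = 6/10 = 3/5.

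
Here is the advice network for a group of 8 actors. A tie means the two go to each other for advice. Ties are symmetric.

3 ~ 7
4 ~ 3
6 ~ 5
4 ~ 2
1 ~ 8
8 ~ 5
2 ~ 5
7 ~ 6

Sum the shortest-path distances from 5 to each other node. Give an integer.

Distances from 5: 1:2, 2:1, 3:3, 4:2, 6:1, 7:2, 8:1.
Sum = 2 + 1 + 3 + 2 + 1 + 2 + 1 = 12.

12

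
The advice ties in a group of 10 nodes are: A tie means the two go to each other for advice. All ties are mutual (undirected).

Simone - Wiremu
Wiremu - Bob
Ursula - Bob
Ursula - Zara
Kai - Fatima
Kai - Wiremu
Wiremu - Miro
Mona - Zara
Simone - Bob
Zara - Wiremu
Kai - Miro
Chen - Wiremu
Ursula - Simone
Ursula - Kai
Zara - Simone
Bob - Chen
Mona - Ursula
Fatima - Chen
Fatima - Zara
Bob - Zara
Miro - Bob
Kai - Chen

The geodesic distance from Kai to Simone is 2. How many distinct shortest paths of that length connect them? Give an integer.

The shortest distance is 2. The length-2 paths are: Kai–Ursula–Simone; Kai–Wiremu–Simone.
That gives 2 distinct shortest paths.

2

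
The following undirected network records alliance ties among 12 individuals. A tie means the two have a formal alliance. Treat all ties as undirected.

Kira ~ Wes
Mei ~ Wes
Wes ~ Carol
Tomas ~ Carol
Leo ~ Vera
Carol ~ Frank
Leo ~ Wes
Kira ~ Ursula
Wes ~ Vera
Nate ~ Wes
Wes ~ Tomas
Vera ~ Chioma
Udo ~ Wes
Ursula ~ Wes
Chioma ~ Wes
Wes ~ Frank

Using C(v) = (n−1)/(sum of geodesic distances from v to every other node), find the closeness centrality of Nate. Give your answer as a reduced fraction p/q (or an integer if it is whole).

Distances from Nate: Carol:2, Chioma:2, Frank:2, Kira:2, Leo:2, Mei:2, Tomas:2, Udo:2, Ursula:2, Vera:2, Wes:1. Sum = 21.
n = 12, so closeness = 11/21.

11/21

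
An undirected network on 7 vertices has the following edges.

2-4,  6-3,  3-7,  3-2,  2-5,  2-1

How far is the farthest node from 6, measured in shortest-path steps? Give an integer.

3

Distances from 6: 1:3, 2:2, 3:1, 4:3, 5:3, 7:2.
The largest is 3 (to 1, 4, and 5), so the eccentricity of 6 is 3.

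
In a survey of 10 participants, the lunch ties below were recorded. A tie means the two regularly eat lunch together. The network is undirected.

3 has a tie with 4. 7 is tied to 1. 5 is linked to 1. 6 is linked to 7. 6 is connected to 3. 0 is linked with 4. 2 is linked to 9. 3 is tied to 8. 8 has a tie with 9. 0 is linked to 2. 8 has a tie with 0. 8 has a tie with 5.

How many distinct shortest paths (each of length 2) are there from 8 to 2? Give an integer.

2

The shortest distance is 2. The length-2 paths are: 8–9–2; 8–0–2.
That gives 2 distinct shortest paths.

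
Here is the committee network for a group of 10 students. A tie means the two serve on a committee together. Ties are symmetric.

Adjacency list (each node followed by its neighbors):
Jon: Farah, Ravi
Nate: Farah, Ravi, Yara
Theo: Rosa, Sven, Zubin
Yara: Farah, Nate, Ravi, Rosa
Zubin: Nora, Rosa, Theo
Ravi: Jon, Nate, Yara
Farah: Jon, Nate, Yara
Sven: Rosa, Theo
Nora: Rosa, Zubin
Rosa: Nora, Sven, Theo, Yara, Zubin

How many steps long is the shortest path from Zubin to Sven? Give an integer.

2

One shortest route is Zubin – Theo – Sven, which uses 2 edges, and Zubin and Sven are not directly tied, so nothing shorter exists. So d(Zubin,Sven) = 2.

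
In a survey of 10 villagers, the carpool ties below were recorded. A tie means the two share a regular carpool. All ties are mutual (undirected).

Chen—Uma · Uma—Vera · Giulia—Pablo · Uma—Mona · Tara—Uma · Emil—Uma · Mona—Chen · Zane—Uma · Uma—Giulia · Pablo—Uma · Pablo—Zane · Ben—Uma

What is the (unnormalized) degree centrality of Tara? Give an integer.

Tara is directly tied to Uma. That is 1 neighbor, so the degree of Tara is 1.

1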